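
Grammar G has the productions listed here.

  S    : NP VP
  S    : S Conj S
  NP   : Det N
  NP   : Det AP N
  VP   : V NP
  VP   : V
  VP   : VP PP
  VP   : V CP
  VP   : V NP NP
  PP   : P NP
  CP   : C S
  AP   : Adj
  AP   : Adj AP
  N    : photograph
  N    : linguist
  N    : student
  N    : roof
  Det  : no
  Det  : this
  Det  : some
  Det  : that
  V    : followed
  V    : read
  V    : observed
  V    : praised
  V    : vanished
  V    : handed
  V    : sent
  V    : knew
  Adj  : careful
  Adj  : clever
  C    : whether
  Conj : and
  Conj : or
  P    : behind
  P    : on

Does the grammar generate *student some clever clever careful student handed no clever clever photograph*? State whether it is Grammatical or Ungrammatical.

For S → NP VP, no prefix of the string parses as an NP. The alternative S rule S → S Conj S likewise has no satisfying split.

Ungrammatical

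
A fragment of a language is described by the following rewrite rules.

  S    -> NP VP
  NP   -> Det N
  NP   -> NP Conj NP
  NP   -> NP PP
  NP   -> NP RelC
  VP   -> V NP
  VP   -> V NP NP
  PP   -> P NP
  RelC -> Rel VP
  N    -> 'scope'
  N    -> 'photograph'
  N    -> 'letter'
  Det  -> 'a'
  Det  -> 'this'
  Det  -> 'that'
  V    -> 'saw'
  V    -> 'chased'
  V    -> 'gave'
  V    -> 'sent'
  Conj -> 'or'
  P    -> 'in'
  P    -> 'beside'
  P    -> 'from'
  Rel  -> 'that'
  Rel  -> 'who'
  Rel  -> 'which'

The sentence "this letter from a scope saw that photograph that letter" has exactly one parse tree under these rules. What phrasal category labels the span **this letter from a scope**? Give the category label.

S
  NP
    NP
      Det: this
      N: letter
    PP
      P: from
      NP
        Det: a
        N: scope
  VP
    V: saw
    NP
      Det: that
      N: photograph
    NP
      Det: that
      N: letter
The span 'this letter from a scope' is the NP node built by NP → NP PP.

NP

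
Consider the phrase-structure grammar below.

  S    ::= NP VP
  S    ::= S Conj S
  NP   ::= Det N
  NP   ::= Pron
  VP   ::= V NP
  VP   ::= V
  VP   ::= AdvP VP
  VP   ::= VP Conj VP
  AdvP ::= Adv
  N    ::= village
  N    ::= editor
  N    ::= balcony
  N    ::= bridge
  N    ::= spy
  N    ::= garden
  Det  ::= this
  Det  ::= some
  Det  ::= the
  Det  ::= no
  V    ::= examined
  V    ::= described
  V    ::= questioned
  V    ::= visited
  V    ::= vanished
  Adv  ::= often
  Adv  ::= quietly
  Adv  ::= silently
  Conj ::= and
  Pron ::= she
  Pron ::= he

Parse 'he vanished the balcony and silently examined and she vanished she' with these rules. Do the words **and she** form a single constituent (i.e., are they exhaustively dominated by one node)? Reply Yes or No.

No

[S [S [NP [Pron he]] [VP [VP [V vanished] [NP [Det the] [N balcony]]] [Conj and] [VP [AdvP [Adv silently]] [VP [V examined]]]]] [Conj and] [S [NP [Pron she]] [VP [V vanished] [NP [Pron she]]]]]
The smallest constituent containing 'and she' is the S spanning 'he vanished the balcony and silently examined and she vanished she'; no single node in the tree dominates exactly the given words.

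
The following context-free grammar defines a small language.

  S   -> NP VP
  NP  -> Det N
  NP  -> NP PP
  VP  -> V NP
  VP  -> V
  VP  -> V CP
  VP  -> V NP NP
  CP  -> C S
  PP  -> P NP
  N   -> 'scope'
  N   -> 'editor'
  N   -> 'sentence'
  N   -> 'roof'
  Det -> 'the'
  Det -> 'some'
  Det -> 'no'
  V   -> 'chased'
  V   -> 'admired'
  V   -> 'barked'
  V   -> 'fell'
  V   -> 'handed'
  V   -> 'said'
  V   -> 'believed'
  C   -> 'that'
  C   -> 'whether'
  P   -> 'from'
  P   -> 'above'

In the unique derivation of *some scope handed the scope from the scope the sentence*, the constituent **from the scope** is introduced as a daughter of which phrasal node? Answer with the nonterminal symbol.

NP

S
  NP
    Det: some
    N: scope
  VP
    V: handed
    NP
      NP
        Det: the
        N: scope
      PP
        P: from
        NP
          Det: the
          N: scope
    NP
      Det: the
      N: sentence
The span 'from the scope' is the PP node built by PP → P NP.
Its mother is the NP built by NP → NP PP.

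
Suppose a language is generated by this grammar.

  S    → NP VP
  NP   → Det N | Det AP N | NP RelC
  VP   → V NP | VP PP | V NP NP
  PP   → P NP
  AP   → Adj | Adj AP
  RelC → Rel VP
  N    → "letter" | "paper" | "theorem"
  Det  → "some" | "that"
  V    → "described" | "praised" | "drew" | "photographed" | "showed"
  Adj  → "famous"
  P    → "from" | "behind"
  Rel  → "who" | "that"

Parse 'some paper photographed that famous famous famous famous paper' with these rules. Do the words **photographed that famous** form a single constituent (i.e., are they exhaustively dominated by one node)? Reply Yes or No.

No

[S [NP [Det some] [N paper]] [VP [V photographed] [NP [Det that] [AP [Adj famous] [AP [Adj famous] [AP [Adj famous] [AP [Adj famous]]]]] [N paper]]]]
The smallest constituent containing 'photographed that famous' is the VP spanning 'photographed that famous famous famous famous paper'; no single node in the tree dominates exactly the given words.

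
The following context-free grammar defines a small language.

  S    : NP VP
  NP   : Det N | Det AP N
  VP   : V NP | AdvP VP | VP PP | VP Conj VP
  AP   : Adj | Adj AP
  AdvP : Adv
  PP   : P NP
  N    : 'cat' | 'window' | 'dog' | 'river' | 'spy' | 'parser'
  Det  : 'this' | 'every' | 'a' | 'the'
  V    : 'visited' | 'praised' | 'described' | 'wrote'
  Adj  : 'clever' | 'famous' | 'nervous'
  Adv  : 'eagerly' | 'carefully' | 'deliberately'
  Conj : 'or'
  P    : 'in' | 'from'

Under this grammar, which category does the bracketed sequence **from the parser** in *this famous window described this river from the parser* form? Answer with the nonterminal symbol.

PP

S
  NP
    Det: this
    AP
      Adj: famous
    N: window
  VP
    VP
      V: described
      NP
        Det: this
        N: river
    PP
      P: from
      NP
        Det: the
        N: parser
The span 'from the parser' is the PP node built by PP → P NP.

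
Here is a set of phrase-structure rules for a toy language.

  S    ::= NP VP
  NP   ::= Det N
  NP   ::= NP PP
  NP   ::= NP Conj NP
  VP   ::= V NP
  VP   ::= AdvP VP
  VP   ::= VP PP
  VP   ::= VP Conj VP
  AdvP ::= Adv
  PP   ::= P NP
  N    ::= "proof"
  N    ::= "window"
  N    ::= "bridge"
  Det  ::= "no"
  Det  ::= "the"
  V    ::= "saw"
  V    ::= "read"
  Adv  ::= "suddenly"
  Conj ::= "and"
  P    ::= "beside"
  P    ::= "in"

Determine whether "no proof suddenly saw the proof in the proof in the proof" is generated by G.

Grammatical

S
  NP
    Det: no
    N: proof
  VP
    AdvP
      Adv: suddenly
    VP
      V: saw
      NP
        NP
          Det: the
          N: proof
        PP
          P: in
          NP
            NP
              Det: the
              N: proof
            PP
              P: in
              NP
                Det: the
                N: proof
Every word is introduced by a lexical rule and the phrasal rules combine the resulting categories into a single S.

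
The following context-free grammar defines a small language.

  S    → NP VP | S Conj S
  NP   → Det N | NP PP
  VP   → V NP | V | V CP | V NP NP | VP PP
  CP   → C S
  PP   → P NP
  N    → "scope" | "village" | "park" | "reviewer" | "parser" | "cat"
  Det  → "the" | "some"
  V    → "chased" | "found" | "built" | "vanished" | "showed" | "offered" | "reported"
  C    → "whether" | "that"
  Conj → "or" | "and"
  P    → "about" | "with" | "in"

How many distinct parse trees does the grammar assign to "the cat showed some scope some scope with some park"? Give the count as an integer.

The two bracketings:
[S [NP [Det the] [N cat]] [VP [V showed] [NP [Det some] [N scope]] [NP [NP [Det some] [N scope]] [PP [P with] [NP [Det some] [N park]]]]]]
[S [NP [Det the] [N cat]] [VP [VP [V showed] [NP [Det some] [N scope]] [NP [Det some] [N scope]]] [PP [P with] [NP [Det some] [N park]]]]]
The difference turns on whether NP → NP PP is used at the relevant span, versus an alternative expansion of NP.

2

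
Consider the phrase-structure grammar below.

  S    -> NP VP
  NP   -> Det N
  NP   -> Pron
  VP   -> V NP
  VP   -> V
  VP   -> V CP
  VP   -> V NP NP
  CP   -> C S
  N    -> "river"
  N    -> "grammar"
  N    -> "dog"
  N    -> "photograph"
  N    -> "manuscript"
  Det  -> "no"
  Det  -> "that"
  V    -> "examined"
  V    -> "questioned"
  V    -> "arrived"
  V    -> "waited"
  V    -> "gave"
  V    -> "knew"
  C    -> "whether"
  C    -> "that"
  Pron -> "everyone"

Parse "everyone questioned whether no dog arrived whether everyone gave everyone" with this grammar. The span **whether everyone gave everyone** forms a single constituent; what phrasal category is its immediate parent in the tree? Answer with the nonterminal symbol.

[S [NP [Pron everyone]] [VP [V questioned] [CP [C whether] [S [NP [Det no] [N dog]] [VP [V arrived] [CP [C whether] [S [NP [Pron everyone]] [VP [V gave] [NP [Pron everyone]]]]]]]]]]
The span 'whether everyone gave everyone' is the CP node built by CP → C S.
Its mother is the VP built by VP → V CP.

VP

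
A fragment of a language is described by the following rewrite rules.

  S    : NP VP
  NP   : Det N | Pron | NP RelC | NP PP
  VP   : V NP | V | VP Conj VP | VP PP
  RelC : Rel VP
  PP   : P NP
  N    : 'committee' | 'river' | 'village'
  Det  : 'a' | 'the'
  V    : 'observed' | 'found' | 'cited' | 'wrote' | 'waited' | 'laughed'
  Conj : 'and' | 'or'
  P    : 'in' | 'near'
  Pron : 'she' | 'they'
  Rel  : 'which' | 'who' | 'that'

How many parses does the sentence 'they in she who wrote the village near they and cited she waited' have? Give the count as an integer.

Two of the 4 distinct bracketings:
[S [NP [NP [NP [Pron they]] [PP [P in] [NP [Pron she]]]] [RelC [Rel who] [VP [VP [V wrote] [NP [NP [Det the] [N village]] [PP [P near] [NP [Pron they]]]]] [Conj and] [VP [V cited] [NP [Pron she]]]]]] [VP [V waited]]]
[S [NP [NP [NP [Pron they]] [PP [P in] [NP [Pron she]]]] [RelC [Rel who] [VP [VP [VP [V wrote] [NP [Det the] [N village]]] [PP [P near] [NP [Pron they]]]] [Conj and] [VP [V cited] [NP [Pron she]]]]]] [VP [V waited]]]
The difference turns on whether VP → VP PP is used at the relevant span, versus an alternative expansion of VP.

4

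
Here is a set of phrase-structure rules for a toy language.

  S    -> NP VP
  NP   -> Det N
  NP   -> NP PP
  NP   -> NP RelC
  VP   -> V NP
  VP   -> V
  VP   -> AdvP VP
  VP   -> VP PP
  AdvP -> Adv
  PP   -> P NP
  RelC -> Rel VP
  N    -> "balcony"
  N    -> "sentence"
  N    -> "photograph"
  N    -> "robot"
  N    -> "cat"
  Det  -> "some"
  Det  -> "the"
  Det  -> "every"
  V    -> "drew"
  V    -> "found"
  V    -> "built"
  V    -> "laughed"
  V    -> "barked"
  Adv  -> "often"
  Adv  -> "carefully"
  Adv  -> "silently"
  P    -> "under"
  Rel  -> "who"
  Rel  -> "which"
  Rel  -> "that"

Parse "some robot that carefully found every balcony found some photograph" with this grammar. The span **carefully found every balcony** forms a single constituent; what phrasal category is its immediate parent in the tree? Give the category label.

RelC

[S [NP [NP [Det some] [N robot]] [RelC [Rel that] [VP [AdvP [Adv carefully]] [VP [V found] [NP [Det every] [N balcony]]]]]] [VP [V found] [NP [Det some] [N photograph]]]]
The span 'carefully found every balcony' is the VP node built by VP → AdvP VP.
Its mother is the RelC built by RelC → Rel VP.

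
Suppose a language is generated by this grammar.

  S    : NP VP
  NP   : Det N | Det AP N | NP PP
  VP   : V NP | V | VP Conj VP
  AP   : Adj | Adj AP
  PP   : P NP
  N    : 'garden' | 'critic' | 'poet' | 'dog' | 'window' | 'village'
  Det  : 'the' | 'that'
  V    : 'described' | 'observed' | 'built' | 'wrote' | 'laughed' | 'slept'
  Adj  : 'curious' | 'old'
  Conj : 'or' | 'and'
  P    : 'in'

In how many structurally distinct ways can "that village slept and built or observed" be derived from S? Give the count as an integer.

The two bracketings:
[S [NP [Det that] [N village]] [VP [VP [V slept]] [Conj and] [VP [VP [V built]] [Conj or] [VP [V observed]]]]]
[S [NP [Det that] [N village]] [VP [VP [VP [V slept]] [Conj and] [VP [V built]]] [Conj or] [VP [V observed]]]]
The trees differ in how a recursive rule is bracketed over the same span.

2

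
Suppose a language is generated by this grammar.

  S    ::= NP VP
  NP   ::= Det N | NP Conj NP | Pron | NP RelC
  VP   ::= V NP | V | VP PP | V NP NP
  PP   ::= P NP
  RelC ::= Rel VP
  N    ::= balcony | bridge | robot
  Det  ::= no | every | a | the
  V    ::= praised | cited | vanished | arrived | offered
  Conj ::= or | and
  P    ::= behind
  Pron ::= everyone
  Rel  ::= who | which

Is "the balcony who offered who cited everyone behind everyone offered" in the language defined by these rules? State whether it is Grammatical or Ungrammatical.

[S [NP [NP [NP [Det the] [N balcony]] [RelC [Rel who] [VP [V offered]]]] [RelC [Rel who] [VP [VP [V cited] [NP [Pron everyone]]] [PP [P behind] [NP [Pron everyone]]]]]] [VP [V offered]]]
Each bracket corresponds to one application of a listed rule, so the string is derivable from S.

Grammatical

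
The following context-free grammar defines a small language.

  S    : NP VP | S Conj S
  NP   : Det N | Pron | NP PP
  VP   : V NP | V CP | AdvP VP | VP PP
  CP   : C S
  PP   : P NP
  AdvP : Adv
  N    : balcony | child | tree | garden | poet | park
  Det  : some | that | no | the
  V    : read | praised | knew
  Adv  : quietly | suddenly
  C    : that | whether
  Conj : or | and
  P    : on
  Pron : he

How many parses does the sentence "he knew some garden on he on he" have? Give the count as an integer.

5

Two of the 5 distinct bracketings:
[S [NP [Pron he]] [VP [V knew] [NP [NP [Det some] [N garden]] [PP [P on] [NP [NP [Pron he]] [PP [P on] [NP [Pron he]]]]]]]]
[S [NP [Pron he]] [VP [V knew] [NP [NP [NP [Det some] [N garden]] [PP [P on] [NP [Pron he]]]] [PP [P on] [NP [Pron he]]]]]]
The trees differ in how a recursive rule is bracketed over the same span.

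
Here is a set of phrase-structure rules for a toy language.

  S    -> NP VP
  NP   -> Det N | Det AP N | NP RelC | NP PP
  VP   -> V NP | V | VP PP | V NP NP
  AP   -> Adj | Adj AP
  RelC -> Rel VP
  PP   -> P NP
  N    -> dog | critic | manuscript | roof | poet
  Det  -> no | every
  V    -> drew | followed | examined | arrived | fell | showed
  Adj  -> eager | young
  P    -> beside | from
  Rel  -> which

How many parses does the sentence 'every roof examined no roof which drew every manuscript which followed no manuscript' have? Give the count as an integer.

6

Two of the 6 distinct bracketings:
[S [NP [Det every] [N roof]] [VP [V examined] [NP [NP [Det no] [N roof]] [RelC [Rel which] [VP [V drew] [NP [NP [Det every] [N manuscript]] [RelC [Rel which] [VP [V followed] [NP [Det no] [N manuscript]]]]]]]]]]
[S [NP [Det every] [N roof]] [VP [V examined] [NP [NP [Det no] [N roof]] [RelC [Rel which] [VP [V drew] [NP [NP [Det every] [N manuscript]] [RelC [Rel which] [VP [V followed]]]] [NP [Det no] [N manuscript]]]]]]]
The difference turns on whether VP → V is used at the relevant span, versus an alternative expansion of VP.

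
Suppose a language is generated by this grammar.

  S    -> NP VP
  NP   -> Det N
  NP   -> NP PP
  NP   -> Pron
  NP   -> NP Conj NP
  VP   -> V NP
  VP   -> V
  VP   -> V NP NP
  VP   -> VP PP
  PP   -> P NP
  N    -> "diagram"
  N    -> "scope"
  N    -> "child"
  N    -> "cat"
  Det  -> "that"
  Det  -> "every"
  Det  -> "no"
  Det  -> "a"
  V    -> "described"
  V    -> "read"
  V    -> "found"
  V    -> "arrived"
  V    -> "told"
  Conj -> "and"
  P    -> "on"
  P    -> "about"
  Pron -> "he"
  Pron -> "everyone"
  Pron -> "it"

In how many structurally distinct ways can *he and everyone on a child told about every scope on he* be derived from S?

Two of the 4 distinct bracketings:
[S [NP [NP [NP [Pron he]] [Conj and] [NP [Pron everyone]]] [PP [P on] [NP [Det a] [N child]]]] [VP [VP [V told]] [PP [P about] [NP [NP [Det every] [N scope]] [PP [P on] [NP [Pron he]]]]]]]
[S [NP [NP [NP [Pron he]] [Conj and] [NP [Pron everyone]]] [PP [P on] [NP [Det a] [N child]]]] [VP [VP [VP [V told]] [PP [P about] [NP [Det every] [N scope]]]] [PP [P on] [NP [Pron he]]]]]
The trees differ in how a recursive rule is bracketed over the same span.

4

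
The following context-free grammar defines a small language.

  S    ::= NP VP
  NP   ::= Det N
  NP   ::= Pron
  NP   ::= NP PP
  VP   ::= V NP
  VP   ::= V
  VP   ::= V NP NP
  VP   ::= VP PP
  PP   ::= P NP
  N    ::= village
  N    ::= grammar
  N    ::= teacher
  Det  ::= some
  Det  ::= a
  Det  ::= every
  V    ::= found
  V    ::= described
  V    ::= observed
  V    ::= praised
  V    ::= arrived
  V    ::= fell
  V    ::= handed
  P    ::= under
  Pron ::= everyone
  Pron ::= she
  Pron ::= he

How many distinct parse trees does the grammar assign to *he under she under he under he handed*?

Two of the 5 distinct bracketings:
[S [NP [NP [Pron he]] [PP [P under] [NP [NP [Pron she]] [PP [P under] [NP [NP [Pron he]] [PP [P under] [NP [Pron he]]]]]]]] [VP [V handed]]]
[S [NP [NP [Pron he]] [PP [P under] [NP [NP [NP [Pron she]] [PP [P under] [NP [Pron he]]]] [PP [P under] [NP [Pron he]]]]]] [VP [V handed]]]
The trees differ in how a recursive rule is bracketed over the same span.

5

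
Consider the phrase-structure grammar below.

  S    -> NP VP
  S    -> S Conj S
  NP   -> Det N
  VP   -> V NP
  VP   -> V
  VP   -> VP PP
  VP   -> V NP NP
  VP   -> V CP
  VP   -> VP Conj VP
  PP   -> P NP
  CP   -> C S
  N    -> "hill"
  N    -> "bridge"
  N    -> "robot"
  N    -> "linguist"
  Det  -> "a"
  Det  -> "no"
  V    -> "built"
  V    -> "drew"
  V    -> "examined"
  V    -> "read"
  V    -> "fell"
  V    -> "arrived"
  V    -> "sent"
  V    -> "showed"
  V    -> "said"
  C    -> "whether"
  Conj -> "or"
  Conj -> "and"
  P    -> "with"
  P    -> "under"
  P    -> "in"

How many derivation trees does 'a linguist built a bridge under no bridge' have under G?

[S [NP [Det a] [N linguist]] [VP [VP [V built] [NP [Det a] [N bridge]]] [PP [P under] [NP [Det no] [N bridge]]]]]
No rule offers an alternative attachment or grouping for any span, so this is the only derivation.

1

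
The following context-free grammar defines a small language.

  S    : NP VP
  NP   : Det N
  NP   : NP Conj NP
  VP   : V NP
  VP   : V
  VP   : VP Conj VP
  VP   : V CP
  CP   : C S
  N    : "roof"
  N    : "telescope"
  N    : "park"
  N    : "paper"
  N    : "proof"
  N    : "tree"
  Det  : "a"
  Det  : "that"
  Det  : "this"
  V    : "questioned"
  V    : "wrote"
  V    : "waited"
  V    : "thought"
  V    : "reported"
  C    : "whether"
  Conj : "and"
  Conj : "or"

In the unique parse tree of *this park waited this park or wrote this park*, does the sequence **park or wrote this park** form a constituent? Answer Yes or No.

No

[S [NP [Det this] [N park]] [VP [VP [V waited] [NP [Det this] [N park]]] [Conj or] [VP [V wrote] [NP [Det this] [N park]]]]]
The smallest constituent containing 'park or wrote this park' is the VP spanning 'waited this park or wrote this park'; no single node in the tree dominates exactly the given words.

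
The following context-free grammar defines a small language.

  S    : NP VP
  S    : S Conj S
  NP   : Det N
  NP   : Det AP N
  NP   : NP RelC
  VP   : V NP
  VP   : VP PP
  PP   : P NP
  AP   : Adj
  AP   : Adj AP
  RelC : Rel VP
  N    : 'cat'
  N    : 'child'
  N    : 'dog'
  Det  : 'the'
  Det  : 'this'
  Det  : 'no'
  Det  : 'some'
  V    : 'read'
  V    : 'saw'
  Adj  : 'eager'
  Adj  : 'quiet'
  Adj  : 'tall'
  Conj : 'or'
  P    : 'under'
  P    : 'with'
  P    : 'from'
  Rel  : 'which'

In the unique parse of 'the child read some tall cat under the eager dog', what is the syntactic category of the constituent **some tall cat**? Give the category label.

[S [NP [Det the] [N child]] [VP [VP [V read] [NP [Det some] [AP [Adj tall]] [N cat]]] [PP [P under] [NP [Det the] [AP [Adj eager]] [N dog]]]]]
The span 'some tall cat' is the NP node built by NP → Det AP N.

NP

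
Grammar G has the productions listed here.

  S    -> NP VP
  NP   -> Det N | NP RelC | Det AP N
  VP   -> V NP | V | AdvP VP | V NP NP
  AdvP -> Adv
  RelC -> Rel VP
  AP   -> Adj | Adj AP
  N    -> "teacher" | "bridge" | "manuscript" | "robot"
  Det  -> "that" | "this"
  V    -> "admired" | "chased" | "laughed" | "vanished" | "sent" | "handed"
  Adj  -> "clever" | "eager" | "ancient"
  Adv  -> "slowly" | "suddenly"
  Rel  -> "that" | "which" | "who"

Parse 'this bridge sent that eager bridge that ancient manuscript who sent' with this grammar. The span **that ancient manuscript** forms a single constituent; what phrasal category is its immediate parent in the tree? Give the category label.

S
  NP
    Det: this
    N: bridge
  VP
    V: sent
    NP
      Det: that
      AP
        Adj: eager
      N: bridge
    NP
      NP
        Det: that
        AP
          Adj: ancient
        N: manuscript
      RelC
        Rel: who
        VP
          V: sent
The span 'that ancient manuscript' is the NP node built by NP → Det AP N.
Its mother is the NP built by NP → NP RelC.

NP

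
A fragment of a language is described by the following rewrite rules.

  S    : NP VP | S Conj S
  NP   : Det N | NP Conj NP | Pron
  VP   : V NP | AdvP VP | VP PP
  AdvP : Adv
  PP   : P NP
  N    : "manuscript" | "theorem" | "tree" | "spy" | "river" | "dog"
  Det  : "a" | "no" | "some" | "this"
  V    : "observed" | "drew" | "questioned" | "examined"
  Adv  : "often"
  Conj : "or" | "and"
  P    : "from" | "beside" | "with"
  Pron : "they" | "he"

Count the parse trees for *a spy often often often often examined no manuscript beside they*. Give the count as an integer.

Two of the 5 distinct bracketings:
[S [NP [Det a] [N spy]] [VP [AdvP [Adv often]] [VP [AdvP [Adv often]] [VP [AdvP [Adv often]] [VP [AdvP [Adv often]] [VP [VP [V examined] [NP [Det no] [N manuscript]]] [PP [P beside] [NP [Pron they]]]]]]]]]
[S [NP [Det a] [N spy]] [VP [AdvP [Adv often]] [VP [AdvP [Adv often]] [VP [AdvP [Adv often]] [VP [VP [AdvP [Adv often]] [VP [V examined] [NP [Det no] [N manuscript]]]] [PP [P beside] [NP [Pron they]]]]]]]]
The trees differ in how a recursive rule is bracketed over the same span.

5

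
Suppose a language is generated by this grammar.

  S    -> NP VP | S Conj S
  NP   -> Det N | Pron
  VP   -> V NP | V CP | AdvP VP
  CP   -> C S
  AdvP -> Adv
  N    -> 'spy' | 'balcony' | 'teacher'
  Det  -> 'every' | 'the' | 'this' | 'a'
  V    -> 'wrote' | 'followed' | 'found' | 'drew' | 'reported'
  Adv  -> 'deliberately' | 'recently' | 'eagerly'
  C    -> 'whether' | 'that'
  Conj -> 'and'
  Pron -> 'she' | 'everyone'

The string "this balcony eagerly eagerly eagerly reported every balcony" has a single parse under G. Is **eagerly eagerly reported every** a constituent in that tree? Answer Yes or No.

No

[S [NP [Det this] [N balcony]] [VP [AdvP [Adv eagerly]] [VP [AdvP [Adv eagerly]] [VP [AdvP [Adv eagerly]] [VP [V reported] [NP [Det every] [N balcony]]]]]]]
The smallest constituent containing 'eagerly eagerly reported every' is the VP spanning 'eagerly eagerly reported every balcony'; no single node in the tree dominates exactly the given words.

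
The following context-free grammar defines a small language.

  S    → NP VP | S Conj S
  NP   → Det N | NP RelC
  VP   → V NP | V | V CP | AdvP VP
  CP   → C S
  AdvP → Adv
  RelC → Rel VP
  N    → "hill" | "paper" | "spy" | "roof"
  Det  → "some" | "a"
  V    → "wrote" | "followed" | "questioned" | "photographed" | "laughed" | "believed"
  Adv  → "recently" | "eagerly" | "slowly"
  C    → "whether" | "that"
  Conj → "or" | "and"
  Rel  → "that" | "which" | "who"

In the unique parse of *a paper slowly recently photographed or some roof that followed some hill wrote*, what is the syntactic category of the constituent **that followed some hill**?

S
  S
    NP
      Det: a
      N: paper
    VP
      AdvP
        Adv: slowly
      VP
        AdvP
          Adv: recently
        VP
          V: photographed
  Conj: or
  S
    NP
      NP
        Det: some
        N: roof
      RelC
        Rel: that
        VP
          V: followed
          NP
            Det: some
            N: hill
    VP
      V: wrote
The span 'that followed some hill' is the RelC node built by RelC → Rel VP.

RelC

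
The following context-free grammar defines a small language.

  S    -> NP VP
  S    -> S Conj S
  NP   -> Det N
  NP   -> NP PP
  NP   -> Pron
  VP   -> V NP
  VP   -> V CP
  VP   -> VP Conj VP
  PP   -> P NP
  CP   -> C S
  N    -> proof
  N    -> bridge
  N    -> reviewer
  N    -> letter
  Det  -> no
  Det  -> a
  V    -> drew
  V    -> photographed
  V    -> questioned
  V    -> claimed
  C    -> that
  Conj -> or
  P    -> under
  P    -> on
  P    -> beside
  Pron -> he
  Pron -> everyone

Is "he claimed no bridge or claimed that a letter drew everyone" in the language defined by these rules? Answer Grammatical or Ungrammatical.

S
  NP
    Pron: he
  VP
    VP
      V: claimed
      NP
        Det: no
        N: bridge
    Conj: or
    VP
      V: claimed
      CP
        C: that
        S
          NP
            Det: a
            N: letter
          VP
            V: drew
            NP
              Pron: everyone
Each bracket corresponds to one application of a listed rule, so the string is derivable from S.

Grammatical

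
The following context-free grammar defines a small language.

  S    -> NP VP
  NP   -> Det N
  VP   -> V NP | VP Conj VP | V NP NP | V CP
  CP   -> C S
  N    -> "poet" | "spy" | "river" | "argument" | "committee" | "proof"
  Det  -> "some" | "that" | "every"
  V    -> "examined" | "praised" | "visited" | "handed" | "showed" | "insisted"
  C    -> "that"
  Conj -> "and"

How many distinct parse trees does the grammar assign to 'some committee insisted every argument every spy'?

[S [NP [Det some] [N committee]] [VP [V insisted] [NP [Det every] [N argument]] [NP [Det every] [N spy]]]]
No rule offers an alternative attachment or grouping for any span, so this is the only derivation.

1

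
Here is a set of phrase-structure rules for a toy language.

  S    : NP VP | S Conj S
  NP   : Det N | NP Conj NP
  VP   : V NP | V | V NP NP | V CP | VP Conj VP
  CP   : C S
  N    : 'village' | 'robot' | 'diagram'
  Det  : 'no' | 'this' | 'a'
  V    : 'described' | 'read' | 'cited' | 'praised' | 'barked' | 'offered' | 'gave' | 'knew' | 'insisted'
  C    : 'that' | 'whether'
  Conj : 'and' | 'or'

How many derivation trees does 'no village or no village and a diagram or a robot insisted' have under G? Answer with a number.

Two of the 5 distinct bracketings:
[S [NP [NP [Det no] [N village]] [Conj or] [NP [NP [Det no] [N village]] [Conj and] [NP [NP [Det a] [N diagram]] [Conj or] [NP [Det a] [N robot]]]]] [VP [V insisted]]]
[S [NP [NP [Det no] [N village]] [Conj or] [NP [NP [NP [Det no] [N village]] [Conj and] [NP [Det a] [N diagram]]] [Conj or] [NP [Det a] [N robot]]]] [VP [V insisted]]]
The trees differ in how a recursive rule is bracketed over the same span.

5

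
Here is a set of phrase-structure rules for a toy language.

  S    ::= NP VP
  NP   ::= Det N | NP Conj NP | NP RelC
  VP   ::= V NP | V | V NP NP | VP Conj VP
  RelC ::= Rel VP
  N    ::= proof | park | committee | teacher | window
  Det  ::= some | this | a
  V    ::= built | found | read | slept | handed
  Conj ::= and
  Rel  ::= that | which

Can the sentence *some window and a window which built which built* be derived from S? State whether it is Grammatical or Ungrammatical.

Ungrammatical

For S → NP VP, every NP-prefix leaves a non-VP remainder: after 'some window' the remainder is not a VP; after 'some window and a window' the remainder is not a VP; after 'some window and a window which built' the remainder is not a VP.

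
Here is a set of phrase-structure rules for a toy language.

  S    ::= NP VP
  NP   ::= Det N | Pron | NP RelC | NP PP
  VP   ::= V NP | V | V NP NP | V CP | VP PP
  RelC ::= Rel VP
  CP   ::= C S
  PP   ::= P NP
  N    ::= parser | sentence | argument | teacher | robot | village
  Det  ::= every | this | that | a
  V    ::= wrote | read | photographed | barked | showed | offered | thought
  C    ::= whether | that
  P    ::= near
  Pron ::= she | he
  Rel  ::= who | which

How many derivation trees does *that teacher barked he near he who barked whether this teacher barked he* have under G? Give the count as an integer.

5

Two of the 5 distinct bracketings:
[S [NP [Det that] [N teacher]] [VP [V barked] [NP [NP [NP [Pron he]] [PP [P near] [NP [Pron he]]]] [RelC [Rel who] [VP [V barked] [CP [C whether] [S [NP [Det this] [N teacher]] [VP [V barked] [NP [Pron he]]]]]]]]]]
[S [NP [Det that] [N teacher]] [VP [V barked] [NP [NP [Pron he]] [PP [P near] [NP [NP [Pron he]] [RelC [Rel who] [VP [V barked] [CP [C whether] [S [NP [Det this] [N teacher]] [VP [V barked] [NP [Pron he]]]]]]]]]]]]
The trees differ in how a recursive rule is bracketed over the same span.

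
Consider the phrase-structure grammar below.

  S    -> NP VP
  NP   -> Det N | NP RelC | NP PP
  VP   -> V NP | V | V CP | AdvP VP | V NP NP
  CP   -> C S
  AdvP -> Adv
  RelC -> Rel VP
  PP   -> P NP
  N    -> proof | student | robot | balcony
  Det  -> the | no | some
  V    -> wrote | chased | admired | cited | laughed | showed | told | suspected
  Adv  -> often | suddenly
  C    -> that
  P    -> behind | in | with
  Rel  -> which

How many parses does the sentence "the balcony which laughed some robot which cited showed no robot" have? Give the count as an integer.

The two bracketings:
[S [NP [NP [Det the] [N balcony]] [RelC [Rel which] [VP [V laughed] [NP [NP [Det some] [N robot]] [RelC [Rel which] [VP [V cited]]]]]]] [VP [V showed] [NP [Det no] [N robot]]]]
[S [NP [NP [NP [Det the] [N balcony]] [RelC [Rel which] [VP [V laughed] [NP [Det some] [N robot]]]]] [RelC [Rel which] [VP [V cited]]]] [VP [V showed] [NP [Det no] [N robot]]]]
The trees differ in how a recursive rule is bracketed over the same span.

2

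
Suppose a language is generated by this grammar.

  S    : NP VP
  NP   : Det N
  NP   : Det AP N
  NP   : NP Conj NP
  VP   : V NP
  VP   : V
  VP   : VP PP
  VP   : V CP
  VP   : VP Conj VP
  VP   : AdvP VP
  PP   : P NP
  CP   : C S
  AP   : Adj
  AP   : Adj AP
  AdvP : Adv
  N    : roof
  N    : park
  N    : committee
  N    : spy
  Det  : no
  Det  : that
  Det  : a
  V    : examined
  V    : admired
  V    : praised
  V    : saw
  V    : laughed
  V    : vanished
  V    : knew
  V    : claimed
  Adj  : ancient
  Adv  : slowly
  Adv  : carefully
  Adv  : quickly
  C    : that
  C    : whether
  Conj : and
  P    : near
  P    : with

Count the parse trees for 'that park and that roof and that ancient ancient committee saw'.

The two bracketings:
[S [NP [NP [Det that] [N park]] [Conj and] [NP [NP [Det that] [N roof]] [Conj and] [NP [Det that] [AP [Adj ancient] [AP [Adj ancient]]] [N committee]]]] [VP [V saw]]]
[S [NP [NP [NP [Det that] [N park]] [Conj and] [NP [Det that] [N roof]]] [Conj and] [NP [Det that] [AP [Adj ancient] [AP [Adj ancient]]] [N committee]]] [VP [V saw]]]
The trees differ in how a recursive rule is bracketed over the same span.

2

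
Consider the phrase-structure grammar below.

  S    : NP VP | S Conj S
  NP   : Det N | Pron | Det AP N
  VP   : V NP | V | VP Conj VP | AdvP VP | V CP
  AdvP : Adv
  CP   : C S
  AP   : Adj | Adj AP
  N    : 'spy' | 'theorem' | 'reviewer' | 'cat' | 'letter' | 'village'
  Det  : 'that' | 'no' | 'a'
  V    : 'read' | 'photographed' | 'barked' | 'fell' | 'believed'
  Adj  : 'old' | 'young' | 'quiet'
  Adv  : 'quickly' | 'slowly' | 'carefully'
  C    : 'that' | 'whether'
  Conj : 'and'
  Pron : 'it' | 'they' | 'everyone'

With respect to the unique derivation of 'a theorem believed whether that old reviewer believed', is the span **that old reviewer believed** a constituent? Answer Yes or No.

Yes

[S [NP [Det a] [N theorem]] [VP [V believed] [CP [C whether] [S [NP [Det that] [AP [Adj old]] [N reviewer]] [VP [V believed]]]]]]
The words 'that old reviewer believed' are exhaustively dominated by a single S node (built by S → NP VP), so they form a constituent.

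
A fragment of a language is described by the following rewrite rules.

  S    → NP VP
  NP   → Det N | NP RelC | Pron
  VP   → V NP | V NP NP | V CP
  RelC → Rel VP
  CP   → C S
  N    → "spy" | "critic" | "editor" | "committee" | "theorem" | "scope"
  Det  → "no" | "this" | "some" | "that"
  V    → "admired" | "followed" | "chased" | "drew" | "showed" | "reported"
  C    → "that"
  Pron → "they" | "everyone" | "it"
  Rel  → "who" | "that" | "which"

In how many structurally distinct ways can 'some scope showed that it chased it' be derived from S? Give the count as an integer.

1

[S [NP [Det some] [N scope]] [VP [V showed] [CP [C that] [S [NP [Pron it]] [VP [V chased] [NP [Pron it]]]]]]]
No rule offers an alternative attachment or grouping for any span, so this is the only derivation.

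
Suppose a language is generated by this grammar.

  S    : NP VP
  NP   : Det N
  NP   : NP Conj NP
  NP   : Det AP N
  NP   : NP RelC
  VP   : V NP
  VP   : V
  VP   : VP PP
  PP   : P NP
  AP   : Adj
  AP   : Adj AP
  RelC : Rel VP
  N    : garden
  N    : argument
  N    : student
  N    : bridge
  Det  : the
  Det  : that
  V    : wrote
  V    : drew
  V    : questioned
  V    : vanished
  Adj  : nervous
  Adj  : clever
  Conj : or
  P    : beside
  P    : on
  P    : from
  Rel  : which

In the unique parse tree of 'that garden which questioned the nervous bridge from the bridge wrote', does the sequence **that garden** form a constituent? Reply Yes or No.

Yes

[S [NP [NP [Det that] [N garden]] [RelC [Rel which] [VP [VP [V questioned] [NP [Det the] [AP [Adj nervous]] [N bridge]]] [PP [P from] [NP [Det the] [N bridge]]]]]] [VP [V wrote]]]
The words 'that garden' are exhaustively dominated by a single NP node (built by NP → Det N), so they form a constituent.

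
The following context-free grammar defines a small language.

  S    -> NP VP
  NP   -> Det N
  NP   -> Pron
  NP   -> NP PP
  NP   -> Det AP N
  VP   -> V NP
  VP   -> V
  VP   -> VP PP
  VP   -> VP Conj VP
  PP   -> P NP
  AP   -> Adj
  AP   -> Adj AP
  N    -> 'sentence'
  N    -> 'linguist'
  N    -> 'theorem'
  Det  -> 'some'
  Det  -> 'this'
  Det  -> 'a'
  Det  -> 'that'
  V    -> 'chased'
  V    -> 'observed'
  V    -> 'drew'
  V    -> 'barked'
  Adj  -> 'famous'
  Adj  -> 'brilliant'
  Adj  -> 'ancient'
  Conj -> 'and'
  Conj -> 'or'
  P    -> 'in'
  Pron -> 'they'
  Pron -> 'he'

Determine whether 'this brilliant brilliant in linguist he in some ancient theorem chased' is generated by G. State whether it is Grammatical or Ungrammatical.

An Adj word can never sit immediately before a P word in any string this grammar generates, so the substring 'brilliant in' rules out a derivation.

Ungrammatical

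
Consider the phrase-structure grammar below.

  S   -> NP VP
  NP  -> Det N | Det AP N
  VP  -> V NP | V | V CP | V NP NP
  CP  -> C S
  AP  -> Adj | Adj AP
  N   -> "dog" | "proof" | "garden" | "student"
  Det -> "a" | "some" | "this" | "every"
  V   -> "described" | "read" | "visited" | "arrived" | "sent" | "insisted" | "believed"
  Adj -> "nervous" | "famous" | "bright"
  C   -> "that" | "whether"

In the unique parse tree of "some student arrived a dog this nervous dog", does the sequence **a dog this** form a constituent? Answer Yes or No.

[S [NP [Det some] [N student]] [VP [V arrived] [NP [Det a] [N dog]] [NP [Det this] [AP [Adj nervous]] [N dog]]]]
The smallest constituent containing 'a dog this' is the VP spanning 'arrived a dog this nervous dog'; no single node in the tree dominates exactly the given words.

No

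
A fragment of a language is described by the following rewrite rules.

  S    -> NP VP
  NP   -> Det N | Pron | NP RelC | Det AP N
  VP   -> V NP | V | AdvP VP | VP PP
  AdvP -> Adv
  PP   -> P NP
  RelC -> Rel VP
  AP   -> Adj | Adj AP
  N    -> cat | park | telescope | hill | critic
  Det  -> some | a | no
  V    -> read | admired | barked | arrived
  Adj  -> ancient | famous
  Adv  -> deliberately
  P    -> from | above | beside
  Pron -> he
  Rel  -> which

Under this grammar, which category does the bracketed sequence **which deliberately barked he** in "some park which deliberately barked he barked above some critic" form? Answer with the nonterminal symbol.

RelC

[S [NP [NP [Det some] [N park]] [RelC [Rel which] [VP [AdvP [Adv deliberately]] [VP [V barked] [NP [Pron he]]]]]] [VP [VP [V barked]] [PP [P above] [NP [Det some] [N critic]]]]]
The span 'which deliberately barked he' is the RelC node built by RelC → Rel VP.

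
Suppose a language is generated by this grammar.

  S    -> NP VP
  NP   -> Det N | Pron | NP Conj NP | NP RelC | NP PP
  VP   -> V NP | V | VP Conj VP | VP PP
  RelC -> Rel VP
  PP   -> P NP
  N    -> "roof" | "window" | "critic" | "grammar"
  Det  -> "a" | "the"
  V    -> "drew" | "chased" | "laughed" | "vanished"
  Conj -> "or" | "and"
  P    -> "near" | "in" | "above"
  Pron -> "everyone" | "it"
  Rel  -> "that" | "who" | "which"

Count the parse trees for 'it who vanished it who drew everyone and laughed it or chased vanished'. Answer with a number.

Two of the 7 distinct bracketings:
[S [NP [NP [Pron it]] [RelC [Rel who] [VP [V vanished] [NP [NP [Pron it]] [RelC [Rel who] [VP [VP [V drew] [NP [Pron everyone]]] [Conj and] [VP [VP [V laughed] [NP [Pron it]]] [Conj or] [VP [V chased]]]]]]]]] [VP [V vanished]]]
[S [NP [NP [Pron it]] [RelC [Rel who] [VP [V vanished] [NP [NP [Pron it]] [RelC [Rel who] [VP [VP [VP [V drew] [NP [Pron everyone]]] [Conj and] [VP [V laughed] [NP [Pron it]]]] [Conj or] [VP [V chased]]]]]]]] [VP [V vanished]]]
The trees differ in how a recursive rule is bracketed over the same span.

7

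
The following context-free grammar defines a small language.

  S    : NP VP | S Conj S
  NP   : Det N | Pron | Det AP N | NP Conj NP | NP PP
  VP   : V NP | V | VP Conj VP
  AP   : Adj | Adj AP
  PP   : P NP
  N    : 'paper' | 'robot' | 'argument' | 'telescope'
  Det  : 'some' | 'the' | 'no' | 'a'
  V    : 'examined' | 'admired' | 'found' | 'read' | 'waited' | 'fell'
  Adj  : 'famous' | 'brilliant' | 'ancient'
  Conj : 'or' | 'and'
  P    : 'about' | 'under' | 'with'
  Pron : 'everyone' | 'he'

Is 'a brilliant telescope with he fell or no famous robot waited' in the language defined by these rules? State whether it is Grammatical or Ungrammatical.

Grammatical

S
  S
    NP
      NP
        Det: a
        AP
          Adj: brilliant
        N: telescope
      PP
        P: with
        NP
          Pron: he
    VP
      V: fell
  Conj: or
  S
    NP
      Det: no
      AP
        Adj: famous
      N: robot
    VP
      V: waited
Every word is introduced by a lexical rule and the phrasal rules combine the resulting categories into a single S.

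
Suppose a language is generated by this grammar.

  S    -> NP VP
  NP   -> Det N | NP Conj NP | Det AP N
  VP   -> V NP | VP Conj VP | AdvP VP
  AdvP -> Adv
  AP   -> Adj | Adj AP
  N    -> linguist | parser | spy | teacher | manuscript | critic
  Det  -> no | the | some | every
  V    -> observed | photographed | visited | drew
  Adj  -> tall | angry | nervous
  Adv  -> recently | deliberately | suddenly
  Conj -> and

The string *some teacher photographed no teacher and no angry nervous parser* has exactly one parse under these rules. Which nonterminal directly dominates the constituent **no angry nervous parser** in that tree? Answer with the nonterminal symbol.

NP

S
  NP
    Det: some
    N: teacher
  VP
    V: photographed
    NP
      NP
        Det: no
        N: teacher
      Conj: and
      NP
        Det: no
        AP
          Adj: angry
          AP
            Adj: nervous
        N: parser
The span 'no angry nervous parser' is the NP node built by NP → Det AP N.
Its mother is the NP built by NP → NP Conj NP.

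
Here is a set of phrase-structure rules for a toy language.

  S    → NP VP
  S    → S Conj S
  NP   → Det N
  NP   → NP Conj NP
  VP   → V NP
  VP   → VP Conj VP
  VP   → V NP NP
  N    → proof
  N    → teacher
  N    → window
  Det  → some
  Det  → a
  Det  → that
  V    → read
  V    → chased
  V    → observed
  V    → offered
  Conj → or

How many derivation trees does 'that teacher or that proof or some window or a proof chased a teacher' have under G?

5

Two of the 5 distinct bracketings:
[S [NP [NP [Det that] [N teacher]] [Conj or] [NP [NP [Det that] [N proof]] [Conj or] [NP [NP [Det some] [N window]] [Conj or] [NP [Det a] [N proof]]]]] [VP [V chased] [NP [Det a] [N teacher]]]]
[S [NP [NP [Det that] [N teacher]] [Conj or] [NP [NP [NP [Det that] [N proof]] [Conj or] [NP [Det some] [N window]]] [Conj or] [NP [Det a] [N proof]]]] [VP [V chased] [NP [Det a] [N teacher]]]]
The trees differ in how a recursive rule is bracketed over the same span.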